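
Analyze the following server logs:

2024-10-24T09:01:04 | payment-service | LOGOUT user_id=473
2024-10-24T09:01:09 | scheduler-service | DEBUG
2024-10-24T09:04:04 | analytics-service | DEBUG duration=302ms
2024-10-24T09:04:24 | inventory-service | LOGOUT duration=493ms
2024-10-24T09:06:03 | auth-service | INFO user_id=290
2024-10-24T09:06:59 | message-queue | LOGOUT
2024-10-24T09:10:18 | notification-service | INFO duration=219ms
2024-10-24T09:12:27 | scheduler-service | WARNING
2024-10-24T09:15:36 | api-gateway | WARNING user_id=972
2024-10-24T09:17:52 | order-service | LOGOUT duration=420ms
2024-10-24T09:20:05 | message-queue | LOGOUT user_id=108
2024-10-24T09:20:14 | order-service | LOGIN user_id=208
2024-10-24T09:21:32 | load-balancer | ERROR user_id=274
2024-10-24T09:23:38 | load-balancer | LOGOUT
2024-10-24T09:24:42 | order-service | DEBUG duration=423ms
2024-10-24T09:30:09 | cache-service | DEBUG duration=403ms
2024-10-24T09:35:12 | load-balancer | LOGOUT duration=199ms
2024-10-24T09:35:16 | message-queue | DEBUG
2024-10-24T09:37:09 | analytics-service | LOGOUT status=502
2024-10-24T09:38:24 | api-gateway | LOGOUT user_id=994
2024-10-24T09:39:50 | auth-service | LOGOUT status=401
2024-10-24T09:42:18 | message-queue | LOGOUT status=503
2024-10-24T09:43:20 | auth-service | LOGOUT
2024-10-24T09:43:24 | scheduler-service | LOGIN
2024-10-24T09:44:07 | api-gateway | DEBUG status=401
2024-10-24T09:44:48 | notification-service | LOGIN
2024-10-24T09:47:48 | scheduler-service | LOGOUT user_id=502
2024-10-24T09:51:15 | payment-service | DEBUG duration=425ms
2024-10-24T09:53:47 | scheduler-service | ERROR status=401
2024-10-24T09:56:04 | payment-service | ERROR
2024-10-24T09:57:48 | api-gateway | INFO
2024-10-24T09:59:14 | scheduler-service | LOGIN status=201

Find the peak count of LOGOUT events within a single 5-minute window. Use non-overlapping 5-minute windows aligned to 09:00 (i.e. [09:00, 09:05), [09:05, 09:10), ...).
4

To find the burst window:

1. Divide the log period into non-overlapping 5-minute windows starting at 09:00
2. Count LOGOUT events in each window
3. Find the window with maximum count
4. Maximum events in a window: 4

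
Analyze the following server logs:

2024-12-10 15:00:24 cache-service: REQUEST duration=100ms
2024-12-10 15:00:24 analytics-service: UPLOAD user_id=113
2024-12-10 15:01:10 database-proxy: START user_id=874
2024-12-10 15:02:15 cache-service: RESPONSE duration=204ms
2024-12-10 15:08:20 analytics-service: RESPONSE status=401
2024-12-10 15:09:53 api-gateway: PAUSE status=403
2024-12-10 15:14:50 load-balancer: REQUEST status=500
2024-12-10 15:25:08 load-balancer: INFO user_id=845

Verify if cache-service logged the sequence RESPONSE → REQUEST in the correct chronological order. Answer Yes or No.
No

To verify sequence order:

1. Find all events in sequence RESPONSE → REQUEST for cache-service
2. Extract their timestamps
3. Check if timestamps are in ascending order
4. Result: No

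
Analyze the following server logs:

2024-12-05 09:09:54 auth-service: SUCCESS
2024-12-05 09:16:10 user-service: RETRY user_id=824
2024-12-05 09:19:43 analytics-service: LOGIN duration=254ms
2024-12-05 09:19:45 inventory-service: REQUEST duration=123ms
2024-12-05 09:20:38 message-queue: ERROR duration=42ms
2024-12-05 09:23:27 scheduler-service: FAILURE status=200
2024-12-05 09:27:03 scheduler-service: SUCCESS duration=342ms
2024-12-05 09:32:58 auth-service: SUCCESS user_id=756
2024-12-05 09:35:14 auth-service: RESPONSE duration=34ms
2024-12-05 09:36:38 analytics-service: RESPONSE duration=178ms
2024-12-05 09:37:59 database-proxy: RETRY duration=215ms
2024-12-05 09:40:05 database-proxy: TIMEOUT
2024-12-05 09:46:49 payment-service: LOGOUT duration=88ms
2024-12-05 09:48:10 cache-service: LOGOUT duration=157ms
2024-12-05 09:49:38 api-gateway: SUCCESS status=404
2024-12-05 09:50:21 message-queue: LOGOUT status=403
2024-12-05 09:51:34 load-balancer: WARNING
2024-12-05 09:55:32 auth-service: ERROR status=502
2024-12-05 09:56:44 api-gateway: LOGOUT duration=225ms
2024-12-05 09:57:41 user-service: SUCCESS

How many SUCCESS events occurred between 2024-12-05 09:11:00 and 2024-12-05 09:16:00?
0

To count events in the time window:

1. Window boundaries: 2024-12-05 09:11:00 to 2024-12-05 09:16:00
2. Filter for SUCCESS events within this window
3. Count matching events: 0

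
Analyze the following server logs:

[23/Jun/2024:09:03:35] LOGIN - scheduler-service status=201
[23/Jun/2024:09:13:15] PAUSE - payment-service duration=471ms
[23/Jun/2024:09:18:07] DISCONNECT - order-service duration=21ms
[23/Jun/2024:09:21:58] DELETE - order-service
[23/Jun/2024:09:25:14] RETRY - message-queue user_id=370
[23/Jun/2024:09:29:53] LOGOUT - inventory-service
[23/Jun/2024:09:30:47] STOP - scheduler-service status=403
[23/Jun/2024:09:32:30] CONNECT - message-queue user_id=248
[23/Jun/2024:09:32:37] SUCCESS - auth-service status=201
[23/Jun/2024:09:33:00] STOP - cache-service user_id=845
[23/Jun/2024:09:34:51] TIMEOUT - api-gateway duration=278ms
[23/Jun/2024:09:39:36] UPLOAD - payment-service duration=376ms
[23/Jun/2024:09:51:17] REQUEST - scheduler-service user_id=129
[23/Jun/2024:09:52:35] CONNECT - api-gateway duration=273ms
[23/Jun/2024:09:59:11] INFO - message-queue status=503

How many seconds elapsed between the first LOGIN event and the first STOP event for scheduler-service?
1632

To find the time between events:

1. Locate the first LOGIN event for scheduler-service: 23/Jun/2024:09:03:35
2. Locate the first STOP event for scheduler-service: 23/Jun/2024:09:30:47
3. Calculate the difference: 23/Jun/2024:09:30:47 - 23/Jun/2024:09:03:35 = 1632 seconds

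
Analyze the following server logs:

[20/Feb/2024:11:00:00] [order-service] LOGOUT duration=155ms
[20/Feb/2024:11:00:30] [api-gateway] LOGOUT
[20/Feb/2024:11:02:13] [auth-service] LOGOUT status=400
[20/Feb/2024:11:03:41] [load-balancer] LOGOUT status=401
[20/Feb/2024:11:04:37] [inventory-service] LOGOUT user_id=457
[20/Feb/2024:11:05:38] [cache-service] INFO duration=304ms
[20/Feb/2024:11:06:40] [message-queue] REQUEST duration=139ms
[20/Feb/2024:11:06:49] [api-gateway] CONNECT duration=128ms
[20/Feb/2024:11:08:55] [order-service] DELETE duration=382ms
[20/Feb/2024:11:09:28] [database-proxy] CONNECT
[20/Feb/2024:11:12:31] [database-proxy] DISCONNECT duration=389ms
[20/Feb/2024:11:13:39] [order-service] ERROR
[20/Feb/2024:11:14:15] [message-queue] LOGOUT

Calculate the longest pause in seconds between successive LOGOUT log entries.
578

To find the longest gap:

1. Extract all LOGOUT events in chronological order
2. Calculate time differences between consecutive events
3. Find the maximum difference
4. Longest gap: 578 seconds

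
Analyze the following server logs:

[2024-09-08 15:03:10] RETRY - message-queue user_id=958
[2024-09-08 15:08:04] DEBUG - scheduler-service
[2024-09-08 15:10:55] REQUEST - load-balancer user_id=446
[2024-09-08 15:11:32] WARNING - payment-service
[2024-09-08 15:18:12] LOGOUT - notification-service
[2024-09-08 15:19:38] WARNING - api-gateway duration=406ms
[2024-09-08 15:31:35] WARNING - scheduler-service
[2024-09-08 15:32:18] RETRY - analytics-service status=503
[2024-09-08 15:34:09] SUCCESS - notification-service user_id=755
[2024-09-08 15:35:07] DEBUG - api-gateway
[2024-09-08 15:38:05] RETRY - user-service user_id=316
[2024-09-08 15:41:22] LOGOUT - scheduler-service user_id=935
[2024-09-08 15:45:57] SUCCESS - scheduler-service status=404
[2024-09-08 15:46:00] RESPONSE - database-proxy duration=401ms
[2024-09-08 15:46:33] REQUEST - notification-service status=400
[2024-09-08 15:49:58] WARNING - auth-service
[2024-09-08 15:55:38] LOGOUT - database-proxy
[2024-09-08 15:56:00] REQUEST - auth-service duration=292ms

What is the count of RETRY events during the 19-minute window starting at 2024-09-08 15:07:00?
0

To count events in the time window:

1. Window boundaries: 2024-09-08 15:07:00 to 2024-09-08 15:26:00
2. Filter for RETRY events within this window
3. Count matching events: 0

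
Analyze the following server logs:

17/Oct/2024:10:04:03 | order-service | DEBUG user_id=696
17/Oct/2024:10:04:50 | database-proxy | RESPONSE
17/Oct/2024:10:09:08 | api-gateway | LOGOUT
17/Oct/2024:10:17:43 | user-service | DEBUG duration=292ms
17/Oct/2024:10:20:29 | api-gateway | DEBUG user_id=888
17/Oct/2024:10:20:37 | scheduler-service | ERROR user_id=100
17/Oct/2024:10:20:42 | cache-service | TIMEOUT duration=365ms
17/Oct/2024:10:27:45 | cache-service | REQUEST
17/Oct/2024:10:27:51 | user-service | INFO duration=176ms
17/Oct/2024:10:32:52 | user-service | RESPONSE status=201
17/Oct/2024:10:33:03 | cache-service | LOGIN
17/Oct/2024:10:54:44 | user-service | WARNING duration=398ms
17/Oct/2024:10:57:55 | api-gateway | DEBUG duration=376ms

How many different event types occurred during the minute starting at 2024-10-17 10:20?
3

To count unique event types:

1. Filter events in the minute starting at 2024-10-17 10:20
2. Extract event types from matching entries
3. Count unique types: 3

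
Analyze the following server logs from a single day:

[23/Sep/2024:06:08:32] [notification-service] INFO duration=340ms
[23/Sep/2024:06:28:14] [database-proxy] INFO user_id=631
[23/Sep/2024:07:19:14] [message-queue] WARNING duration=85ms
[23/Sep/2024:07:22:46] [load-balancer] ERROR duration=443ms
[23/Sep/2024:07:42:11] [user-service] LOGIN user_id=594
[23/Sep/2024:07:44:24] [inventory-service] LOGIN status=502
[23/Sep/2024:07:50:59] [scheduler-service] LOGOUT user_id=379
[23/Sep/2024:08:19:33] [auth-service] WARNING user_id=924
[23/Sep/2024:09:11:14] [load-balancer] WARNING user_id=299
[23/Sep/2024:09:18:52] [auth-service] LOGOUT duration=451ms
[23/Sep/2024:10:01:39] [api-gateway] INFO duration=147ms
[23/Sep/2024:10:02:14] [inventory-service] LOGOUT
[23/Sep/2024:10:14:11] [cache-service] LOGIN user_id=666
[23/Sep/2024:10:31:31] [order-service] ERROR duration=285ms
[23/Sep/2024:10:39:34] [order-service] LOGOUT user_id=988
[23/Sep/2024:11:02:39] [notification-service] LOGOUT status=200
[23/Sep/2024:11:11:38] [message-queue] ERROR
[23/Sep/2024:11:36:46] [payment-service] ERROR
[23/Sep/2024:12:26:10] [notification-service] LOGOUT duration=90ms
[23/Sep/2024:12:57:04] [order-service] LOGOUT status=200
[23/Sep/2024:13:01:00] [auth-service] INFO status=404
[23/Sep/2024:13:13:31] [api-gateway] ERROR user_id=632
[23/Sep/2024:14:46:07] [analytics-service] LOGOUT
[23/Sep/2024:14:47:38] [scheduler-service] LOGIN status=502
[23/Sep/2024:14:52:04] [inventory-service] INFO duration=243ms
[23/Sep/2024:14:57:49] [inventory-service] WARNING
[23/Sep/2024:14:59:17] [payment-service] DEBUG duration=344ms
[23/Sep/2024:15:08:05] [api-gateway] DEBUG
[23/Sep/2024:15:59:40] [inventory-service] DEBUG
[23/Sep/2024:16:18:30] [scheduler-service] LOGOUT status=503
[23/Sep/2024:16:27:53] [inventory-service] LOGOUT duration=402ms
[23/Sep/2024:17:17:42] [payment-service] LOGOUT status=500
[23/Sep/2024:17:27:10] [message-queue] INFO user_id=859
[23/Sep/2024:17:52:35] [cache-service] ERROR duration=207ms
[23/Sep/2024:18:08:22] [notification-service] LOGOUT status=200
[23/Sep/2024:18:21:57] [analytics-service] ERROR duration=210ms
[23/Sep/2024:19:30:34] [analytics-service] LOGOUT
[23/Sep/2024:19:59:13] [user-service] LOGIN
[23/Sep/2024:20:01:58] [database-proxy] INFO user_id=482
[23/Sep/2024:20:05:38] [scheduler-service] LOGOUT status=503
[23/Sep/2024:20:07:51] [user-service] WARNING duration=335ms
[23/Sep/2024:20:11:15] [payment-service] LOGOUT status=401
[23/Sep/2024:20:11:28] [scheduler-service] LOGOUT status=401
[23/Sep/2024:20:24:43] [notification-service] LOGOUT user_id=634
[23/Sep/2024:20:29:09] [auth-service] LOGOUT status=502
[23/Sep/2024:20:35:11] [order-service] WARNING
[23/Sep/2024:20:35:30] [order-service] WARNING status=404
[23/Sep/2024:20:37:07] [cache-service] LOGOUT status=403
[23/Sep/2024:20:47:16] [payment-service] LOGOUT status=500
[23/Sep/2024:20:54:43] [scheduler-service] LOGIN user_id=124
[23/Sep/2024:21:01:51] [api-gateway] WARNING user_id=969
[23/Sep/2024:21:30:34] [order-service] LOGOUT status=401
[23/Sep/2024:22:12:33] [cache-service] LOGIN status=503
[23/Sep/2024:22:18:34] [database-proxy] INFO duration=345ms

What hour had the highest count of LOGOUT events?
20

To find the peak hour:

1. Group all LOGOUT events by hour
2. Count events in each hour
3. Find hour with maximum count
4. Peak hour: 20 (with 7 events)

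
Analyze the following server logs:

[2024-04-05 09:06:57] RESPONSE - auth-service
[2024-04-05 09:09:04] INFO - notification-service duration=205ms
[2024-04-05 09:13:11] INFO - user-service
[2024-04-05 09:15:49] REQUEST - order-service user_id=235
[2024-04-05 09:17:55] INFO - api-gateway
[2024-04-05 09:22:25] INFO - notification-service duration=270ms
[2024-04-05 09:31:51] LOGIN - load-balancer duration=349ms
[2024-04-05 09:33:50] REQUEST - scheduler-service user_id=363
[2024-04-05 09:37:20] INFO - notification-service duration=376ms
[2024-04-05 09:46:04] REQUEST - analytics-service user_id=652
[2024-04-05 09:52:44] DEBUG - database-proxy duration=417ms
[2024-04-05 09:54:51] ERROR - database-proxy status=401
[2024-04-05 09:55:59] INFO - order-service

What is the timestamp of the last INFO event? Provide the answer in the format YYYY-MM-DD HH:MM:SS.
2024-04-05 09:55:59

To find the last event:

1. Filter for all INFO events
2. Sort by timestamp
3. Select the last one
4. Timestamp: 2024-04-05 09:55:59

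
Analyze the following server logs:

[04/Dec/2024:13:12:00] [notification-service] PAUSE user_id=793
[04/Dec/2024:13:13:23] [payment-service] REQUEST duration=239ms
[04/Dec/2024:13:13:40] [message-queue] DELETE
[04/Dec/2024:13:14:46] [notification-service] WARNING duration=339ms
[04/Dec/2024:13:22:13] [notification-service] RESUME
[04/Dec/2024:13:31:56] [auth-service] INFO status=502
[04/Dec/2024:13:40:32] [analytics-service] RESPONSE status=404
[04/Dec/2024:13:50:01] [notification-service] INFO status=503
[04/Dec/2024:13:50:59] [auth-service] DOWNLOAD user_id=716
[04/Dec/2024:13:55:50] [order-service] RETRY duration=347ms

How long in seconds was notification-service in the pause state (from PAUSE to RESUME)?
613

To calculate state duration:

1. Find PAUSE event for notification-service: 04/Dec/2024:13:12:00
2. Find RESUME event for notification-service: 04/Dec/2024:13:22:13
3. Calculate duration: 04/Dec/2024:13:22:13 - 04/Dec/2024:13:12:00 = 613 seconds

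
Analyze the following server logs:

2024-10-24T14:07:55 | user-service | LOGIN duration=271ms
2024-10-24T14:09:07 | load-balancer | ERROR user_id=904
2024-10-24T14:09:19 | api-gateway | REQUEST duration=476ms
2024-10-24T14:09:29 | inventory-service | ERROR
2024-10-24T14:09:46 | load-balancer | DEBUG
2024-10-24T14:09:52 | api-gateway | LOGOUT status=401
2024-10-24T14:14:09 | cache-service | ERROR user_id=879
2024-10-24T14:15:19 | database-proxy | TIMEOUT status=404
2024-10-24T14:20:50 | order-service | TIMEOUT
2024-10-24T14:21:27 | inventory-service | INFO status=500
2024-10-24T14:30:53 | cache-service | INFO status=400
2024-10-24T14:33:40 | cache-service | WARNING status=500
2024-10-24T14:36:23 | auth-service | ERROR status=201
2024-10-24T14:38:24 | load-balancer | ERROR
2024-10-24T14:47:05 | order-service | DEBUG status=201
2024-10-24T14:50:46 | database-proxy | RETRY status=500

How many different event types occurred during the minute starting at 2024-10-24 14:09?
4

To count unique event types:

1. Filter events in the minute starting at 2024-10-24 14:09
2. Extract event types from matching entries
3. Count unique types: 4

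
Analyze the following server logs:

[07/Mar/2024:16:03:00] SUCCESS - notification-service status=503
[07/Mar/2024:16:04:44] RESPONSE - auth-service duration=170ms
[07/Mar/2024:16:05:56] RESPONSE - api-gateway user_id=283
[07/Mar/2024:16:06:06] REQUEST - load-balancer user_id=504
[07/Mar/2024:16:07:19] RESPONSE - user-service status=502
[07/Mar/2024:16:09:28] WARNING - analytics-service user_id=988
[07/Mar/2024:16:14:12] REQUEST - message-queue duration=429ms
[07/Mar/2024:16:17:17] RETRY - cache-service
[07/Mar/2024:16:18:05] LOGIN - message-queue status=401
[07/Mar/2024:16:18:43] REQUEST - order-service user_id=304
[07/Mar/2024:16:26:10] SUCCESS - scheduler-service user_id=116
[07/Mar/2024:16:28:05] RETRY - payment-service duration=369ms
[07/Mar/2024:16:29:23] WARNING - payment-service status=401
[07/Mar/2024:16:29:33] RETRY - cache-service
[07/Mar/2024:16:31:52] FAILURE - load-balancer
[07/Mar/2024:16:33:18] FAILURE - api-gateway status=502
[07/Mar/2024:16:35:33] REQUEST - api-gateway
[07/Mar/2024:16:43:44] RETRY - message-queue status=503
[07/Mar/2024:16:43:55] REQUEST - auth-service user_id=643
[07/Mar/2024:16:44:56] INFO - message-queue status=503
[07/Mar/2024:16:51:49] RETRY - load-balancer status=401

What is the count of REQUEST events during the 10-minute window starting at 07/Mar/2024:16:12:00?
2

To count events in the time window:

1. Window boundaries: 07/Mar/2024:16:12:00 to 07/Mar/2024:16:22:00
2. Filter for REQUEST events within this window
3. Count matching events: 2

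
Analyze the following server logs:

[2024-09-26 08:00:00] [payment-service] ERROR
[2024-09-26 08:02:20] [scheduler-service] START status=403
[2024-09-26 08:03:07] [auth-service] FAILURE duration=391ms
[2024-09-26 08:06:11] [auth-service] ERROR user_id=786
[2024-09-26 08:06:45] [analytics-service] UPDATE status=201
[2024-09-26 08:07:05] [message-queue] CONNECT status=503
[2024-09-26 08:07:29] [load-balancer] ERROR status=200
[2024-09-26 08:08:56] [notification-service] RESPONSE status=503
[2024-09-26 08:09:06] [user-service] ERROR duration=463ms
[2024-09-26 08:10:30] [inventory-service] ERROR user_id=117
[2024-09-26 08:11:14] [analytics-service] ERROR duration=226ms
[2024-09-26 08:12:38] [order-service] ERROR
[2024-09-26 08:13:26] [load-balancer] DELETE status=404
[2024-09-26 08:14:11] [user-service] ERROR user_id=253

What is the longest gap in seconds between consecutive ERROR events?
371

To find the longest gap:

1. Extract all ERROR events in chronological order
2. Calculate time differences between consecutive events
3. Find the maximum difference
4. Longest gap: 371 seconds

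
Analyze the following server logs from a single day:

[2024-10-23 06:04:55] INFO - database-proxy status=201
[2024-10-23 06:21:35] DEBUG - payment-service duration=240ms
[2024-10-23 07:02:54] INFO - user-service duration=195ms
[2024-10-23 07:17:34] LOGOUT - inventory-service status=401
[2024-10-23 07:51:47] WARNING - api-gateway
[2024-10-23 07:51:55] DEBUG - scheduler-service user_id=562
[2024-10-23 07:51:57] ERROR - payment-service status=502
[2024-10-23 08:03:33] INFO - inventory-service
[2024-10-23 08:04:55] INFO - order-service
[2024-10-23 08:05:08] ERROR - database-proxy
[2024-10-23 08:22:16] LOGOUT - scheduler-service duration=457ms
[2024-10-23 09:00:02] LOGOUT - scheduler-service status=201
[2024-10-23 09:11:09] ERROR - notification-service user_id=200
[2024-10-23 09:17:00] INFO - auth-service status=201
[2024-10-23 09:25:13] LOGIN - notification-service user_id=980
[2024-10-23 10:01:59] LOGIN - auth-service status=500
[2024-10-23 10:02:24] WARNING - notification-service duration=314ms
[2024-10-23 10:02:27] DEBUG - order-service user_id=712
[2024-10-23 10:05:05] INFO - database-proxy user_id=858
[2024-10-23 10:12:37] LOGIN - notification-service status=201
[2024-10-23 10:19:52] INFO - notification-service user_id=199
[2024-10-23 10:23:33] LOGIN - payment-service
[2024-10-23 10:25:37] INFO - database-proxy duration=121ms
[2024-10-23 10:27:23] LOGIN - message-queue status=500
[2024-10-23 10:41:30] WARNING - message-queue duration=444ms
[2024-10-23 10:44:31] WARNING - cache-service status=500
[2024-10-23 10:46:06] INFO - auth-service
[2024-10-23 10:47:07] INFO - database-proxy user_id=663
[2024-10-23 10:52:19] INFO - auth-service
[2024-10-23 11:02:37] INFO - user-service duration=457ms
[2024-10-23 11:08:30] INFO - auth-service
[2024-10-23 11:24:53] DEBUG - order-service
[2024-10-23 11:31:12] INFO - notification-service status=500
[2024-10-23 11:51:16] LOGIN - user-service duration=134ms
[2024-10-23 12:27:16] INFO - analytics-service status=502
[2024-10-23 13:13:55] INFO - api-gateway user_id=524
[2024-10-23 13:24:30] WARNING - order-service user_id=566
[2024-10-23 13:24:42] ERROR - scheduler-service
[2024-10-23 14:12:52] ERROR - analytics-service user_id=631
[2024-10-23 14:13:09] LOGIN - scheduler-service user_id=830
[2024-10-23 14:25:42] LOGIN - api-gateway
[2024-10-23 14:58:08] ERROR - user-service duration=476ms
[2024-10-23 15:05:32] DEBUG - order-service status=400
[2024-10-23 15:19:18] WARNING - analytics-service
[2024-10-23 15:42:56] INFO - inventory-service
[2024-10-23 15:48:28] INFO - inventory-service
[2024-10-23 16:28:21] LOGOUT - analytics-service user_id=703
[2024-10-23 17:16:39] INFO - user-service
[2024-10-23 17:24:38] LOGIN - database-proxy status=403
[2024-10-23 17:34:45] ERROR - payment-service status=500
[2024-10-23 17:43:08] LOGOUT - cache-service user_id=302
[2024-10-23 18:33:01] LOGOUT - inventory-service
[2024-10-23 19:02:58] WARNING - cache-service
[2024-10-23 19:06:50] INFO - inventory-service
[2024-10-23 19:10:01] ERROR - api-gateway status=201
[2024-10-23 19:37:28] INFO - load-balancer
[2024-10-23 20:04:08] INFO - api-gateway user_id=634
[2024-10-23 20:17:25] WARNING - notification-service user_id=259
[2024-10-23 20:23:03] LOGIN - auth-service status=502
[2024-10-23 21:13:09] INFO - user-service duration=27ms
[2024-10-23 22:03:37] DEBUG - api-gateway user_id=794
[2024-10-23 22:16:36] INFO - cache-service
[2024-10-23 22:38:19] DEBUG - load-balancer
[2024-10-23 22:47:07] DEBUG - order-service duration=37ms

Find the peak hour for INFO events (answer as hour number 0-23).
10

To find the peak hour:

1. Group all INFO events by hour
2. Count events in each hour
3. Find hour with maximum count
4. Peak hour: 10 (with 6 events)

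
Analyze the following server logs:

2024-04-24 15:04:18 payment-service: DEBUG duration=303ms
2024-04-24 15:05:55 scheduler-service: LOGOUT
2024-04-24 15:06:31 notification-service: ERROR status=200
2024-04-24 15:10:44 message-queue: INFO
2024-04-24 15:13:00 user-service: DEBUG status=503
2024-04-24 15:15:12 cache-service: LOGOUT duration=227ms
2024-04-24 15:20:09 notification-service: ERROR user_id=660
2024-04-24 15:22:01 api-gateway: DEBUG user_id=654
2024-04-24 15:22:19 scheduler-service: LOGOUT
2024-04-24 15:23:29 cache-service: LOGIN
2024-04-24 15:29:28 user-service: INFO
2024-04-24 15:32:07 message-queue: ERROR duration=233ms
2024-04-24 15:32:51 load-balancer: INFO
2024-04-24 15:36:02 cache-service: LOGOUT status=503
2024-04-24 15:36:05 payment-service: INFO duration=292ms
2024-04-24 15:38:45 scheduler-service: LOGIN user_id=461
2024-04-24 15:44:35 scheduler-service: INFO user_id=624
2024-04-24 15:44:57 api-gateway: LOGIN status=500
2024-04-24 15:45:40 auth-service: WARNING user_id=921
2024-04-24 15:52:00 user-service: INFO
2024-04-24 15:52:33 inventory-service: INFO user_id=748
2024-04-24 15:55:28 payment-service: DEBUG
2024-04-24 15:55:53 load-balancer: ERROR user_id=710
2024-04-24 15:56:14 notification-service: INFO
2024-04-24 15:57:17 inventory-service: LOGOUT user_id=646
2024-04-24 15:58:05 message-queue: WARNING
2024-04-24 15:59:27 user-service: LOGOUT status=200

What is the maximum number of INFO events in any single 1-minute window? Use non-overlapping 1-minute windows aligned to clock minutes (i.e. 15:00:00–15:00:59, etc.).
2

To find the burst window:

1. Divide the log period into non-overlapping 1-minute windows starting at 15:00
2. Count INFO events in each window
3. Find the window with maximum count
4. Maximum events in a window: 2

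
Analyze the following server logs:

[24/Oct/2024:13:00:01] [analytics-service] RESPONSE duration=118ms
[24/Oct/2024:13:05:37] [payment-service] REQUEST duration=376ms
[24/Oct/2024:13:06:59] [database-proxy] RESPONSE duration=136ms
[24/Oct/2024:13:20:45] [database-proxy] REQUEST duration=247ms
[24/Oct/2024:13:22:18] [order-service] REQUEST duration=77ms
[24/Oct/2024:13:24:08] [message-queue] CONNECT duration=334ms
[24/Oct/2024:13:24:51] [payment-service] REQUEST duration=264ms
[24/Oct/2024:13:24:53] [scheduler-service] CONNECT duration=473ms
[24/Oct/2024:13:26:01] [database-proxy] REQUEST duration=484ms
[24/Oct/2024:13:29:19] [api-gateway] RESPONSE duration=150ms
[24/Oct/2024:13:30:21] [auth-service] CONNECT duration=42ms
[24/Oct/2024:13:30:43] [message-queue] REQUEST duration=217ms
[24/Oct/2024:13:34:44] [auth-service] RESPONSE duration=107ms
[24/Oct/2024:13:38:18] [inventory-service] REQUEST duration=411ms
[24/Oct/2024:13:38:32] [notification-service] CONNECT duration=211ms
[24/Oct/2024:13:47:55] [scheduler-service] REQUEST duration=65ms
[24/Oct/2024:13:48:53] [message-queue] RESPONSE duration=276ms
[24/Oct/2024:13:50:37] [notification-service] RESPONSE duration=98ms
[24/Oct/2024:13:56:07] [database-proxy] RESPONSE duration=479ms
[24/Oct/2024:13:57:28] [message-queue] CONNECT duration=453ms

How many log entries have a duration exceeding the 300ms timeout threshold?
7

To count timeouts:

1. Threshold: 300ms
2. Extract duration from each log entry
3. Count entries where duration > 300
4. Timeout count: 7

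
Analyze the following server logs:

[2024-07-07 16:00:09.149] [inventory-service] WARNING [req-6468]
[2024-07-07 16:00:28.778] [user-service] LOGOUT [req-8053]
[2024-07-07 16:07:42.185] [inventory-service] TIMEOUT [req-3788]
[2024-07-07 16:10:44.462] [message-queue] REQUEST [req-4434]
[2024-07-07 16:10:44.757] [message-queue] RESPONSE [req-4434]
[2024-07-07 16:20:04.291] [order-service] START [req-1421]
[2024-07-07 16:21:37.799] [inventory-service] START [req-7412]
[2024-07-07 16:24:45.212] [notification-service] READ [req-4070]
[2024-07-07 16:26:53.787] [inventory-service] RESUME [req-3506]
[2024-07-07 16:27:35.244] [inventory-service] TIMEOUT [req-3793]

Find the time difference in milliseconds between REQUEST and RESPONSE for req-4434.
295

To calculate latency:

1. Find REQUEST with id req-4434: 2024-07-07 16:10:44.462
2. Find RESPONSE with id req-4434: 2024-07-07 16:10:44.757
3. Latency: 2024-07-07 16:10:44.757 - 2024-07-07 16:10:44.462 = 295ms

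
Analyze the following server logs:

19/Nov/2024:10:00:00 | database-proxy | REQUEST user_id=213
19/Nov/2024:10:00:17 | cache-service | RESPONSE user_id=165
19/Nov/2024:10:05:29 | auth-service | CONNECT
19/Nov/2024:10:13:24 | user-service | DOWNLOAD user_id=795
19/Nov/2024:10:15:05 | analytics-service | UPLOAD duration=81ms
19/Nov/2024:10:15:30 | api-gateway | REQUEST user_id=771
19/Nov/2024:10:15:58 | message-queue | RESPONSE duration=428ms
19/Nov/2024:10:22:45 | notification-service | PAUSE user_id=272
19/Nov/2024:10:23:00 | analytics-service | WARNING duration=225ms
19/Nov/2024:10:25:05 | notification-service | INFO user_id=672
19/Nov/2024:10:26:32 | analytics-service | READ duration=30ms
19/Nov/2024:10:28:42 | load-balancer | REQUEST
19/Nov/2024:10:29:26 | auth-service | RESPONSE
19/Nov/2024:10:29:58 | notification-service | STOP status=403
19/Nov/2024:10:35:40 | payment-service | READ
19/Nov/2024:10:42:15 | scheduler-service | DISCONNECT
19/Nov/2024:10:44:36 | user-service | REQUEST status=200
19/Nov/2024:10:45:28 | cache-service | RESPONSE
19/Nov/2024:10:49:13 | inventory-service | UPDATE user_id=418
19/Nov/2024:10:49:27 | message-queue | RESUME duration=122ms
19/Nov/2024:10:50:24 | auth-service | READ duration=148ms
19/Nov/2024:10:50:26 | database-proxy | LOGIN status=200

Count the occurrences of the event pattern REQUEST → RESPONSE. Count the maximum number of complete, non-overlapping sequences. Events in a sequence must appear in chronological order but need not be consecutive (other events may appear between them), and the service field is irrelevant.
4

To count sequences:

1. Look for pattern: REQUEST → RESPONSE
2. Greedily scan the log in chronological order, matching each sequence element in turn (ignoring service)
3. Each time the full pattern completes, increment the count and restart matching from the next event
4. Complete non-overlapping sequences found: 4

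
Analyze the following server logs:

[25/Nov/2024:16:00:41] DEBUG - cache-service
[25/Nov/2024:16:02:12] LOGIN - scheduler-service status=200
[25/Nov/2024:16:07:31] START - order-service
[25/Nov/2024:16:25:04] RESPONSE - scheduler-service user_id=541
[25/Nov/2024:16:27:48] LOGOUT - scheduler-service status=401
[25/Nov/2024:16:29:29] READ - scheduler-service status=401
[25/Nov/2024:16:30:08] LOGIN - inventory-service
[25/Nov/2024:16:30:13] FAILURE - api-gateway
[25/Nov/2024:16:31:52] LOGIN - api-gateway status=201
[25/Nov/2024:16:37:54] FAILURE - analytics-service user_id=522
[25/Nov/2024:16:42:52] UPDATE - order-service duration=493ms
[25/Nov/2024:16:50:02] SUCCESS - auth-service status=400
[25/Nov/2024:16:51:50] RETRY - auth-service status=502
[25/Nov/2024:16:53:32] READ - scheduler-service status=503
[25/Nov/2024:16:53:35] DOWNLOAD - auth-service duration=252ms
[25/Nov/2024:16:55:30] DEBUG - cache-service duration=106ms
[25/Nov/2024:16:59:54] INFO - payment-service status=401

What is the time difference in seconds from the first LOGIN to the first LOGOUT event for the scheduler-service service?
1536

To find the time between events:

1. Locate the first LOGIN event for scheduler-service: 25/Nov/2024:16:02:12
2. Locate the first LOGOUT event for scheduler-service: 25/Nov/2024:16:27:48
3. Calculate the difference: 25/Nov/2024:16:27:48 - 25/Nov/2024:16:02:12 = 1536 seconds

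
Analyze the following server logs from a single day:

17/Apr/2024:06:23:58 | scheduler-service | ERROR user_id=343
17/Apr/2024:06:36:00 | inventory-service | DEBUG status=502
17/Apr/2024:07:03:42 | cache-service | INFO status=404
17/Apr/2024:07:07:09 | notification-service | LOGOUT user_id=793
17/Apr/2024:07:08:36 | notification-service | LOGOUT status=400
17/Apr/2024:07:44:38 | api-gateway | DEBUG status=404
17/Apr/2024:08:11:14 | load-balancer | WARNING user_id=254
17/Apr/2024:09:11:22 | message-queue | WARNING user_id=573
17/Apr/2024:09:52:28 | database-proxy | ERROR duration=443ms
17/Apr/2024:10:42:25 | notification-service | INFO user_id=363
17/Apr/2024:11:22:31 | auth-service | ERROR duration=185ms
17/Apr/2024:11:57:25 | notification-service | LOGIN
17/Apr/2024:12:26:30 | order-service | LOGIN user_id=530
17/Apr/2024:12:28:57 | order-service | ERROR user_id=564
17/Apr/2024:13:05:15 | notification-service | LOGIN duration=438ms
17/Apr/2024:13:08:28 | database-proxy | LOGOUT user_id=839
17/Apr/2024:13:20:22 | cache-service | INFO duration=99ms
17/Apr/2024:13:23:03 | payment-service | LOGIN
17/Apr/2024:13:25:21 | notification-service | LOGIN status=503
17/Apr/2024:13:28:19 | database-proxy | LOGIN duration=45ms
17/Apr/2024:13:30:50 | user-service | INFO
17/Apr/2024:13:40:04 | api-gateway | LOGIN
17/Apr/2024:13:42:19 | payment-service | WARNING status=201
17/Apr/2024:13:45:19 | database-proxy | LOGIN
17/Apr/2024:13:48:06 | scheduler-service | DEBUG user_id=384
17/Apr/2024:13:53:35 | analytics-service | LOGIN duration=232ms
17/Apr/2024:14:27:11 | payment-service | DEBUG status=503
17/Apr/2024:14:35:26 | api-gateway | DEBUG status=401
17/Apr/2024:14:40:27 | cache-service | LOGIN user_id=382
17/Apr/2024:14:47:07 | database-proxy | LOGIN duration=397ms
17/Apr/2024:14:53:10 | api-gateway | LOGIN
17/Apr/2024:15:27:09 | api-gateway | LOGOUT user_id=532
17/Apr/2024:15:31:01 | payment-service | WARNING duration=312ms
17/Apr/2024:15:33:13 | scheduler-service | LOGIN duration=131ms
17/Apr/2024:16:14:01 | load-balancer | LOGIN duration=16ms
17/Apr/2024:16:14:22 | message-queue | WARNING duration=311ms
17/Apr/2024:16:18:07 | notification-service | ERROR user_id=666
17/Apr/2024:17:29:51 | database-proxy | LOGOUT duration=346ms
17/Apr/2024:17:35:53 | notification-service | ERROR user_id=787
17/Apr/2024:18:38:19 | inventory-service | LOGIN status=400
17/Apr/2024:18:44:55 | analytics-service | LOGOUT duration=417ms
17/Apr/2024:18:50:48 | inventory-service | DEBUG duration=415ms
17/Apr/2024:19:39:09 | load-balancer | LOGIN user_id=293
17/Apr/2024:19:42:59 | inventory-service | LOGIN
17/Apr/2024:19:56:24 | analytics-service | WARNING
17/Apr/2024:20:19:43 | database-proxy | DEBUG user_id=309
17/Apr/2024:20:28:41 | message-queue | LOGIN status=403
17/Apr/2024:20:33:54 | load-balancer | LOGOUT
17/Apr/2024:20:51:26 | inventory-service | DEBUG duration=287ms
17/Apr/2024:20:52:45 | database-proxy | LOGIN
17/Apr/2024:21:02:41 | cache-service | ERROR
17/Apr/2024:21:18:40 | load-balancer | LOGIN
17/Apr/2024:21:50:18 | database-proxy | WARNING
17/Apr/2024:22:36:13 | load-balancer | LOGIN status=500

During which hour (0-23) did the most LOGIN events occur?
13

To find the peak hour:

1. Group all LOGIN events by hour
2. Count events in each hour
3. Find hour with maximum count
4. Peak hour: 13 (with 7 events)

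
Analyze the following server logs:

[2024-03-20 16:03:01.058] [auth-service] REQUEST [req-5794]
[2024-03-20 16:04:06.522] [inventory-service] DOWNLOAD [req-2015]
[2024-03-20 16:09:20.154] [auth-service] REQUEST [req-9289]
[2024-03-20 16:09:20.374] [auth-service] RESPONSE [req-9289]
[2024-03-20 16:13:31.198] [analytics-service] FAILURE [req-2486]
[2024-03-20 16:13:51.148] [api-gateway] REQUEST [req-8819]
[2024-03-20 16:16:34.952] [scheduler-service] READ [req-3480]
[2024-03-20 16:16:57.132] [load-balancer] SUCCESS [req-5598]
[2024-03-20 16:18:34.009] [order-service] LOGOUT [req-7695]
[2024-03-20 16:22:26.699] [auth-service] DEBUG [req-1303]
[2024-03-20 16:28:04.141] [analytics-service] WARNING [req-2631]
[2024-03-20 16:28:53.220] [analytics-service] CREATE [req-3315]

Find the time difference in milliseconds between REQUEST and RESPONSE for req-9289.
220

To calculate latency:

1. Find REQUEST with id req-9289: 2024-03-20 16:09:20.154
2. Find RESPONSE with id req-9289: 2024-03-20 16:09:20.374
3. Latency: 2024-03-20 16:09:20.374 - 2024-03-20 16:09:20.154 = 220ms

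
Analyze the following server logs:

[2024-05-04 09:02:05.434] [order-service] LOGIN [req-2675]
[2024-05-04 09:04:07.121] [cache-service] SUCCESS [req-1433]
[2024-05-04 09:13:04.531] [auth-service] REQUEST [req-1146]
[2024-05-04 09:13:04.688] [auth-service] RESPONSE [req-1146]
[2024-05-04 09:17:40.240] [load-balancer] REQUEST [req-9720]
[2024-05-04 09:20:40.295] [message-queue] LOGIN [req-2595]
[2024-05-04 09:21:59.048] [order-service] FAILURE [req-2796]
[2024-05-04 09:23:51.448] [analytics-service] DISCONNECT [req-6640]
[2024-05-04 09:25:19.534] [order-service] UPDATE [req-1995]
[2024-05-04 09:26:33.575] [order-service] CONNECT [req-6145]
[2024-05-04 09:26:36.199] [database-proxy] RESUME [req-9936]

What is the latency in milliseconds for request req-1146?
157

To calculate latency:

1. Find REQUEST with id req-1146: 2024-05-04 09:13:04.531
2. Find RESPONSE with id req-1146: 2024-05-04 09:13:04.688
3. Latency: 2024-05-04 09:13:04.688 - 2024-05-04 09:13:04.531 = 157ms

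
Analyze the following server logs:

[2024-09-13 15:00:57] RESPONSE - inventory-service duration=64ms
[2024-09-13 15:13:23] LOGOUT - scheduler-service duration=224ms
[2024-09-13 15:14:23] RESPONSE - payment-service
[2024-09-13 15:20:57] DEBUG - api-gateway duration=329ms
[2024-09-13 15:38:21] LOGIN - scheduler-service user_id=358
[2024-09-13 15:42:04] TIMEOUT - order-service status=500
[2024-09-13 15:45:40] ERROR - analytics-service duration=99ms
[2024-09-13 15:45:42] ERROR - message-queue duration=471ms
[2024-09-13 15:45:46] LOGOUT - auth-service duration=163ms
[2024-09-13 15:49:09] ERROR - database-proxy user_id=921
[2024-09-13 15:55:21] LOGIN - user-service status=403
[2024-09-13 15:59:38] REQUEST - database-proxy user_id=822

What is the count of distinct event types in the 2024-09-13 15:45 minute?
2

To count unique event types:

1. Filter events in the minute starting at 2024-09-13 15:45
2. Extract event types from matching entries
3. Count unique types: 2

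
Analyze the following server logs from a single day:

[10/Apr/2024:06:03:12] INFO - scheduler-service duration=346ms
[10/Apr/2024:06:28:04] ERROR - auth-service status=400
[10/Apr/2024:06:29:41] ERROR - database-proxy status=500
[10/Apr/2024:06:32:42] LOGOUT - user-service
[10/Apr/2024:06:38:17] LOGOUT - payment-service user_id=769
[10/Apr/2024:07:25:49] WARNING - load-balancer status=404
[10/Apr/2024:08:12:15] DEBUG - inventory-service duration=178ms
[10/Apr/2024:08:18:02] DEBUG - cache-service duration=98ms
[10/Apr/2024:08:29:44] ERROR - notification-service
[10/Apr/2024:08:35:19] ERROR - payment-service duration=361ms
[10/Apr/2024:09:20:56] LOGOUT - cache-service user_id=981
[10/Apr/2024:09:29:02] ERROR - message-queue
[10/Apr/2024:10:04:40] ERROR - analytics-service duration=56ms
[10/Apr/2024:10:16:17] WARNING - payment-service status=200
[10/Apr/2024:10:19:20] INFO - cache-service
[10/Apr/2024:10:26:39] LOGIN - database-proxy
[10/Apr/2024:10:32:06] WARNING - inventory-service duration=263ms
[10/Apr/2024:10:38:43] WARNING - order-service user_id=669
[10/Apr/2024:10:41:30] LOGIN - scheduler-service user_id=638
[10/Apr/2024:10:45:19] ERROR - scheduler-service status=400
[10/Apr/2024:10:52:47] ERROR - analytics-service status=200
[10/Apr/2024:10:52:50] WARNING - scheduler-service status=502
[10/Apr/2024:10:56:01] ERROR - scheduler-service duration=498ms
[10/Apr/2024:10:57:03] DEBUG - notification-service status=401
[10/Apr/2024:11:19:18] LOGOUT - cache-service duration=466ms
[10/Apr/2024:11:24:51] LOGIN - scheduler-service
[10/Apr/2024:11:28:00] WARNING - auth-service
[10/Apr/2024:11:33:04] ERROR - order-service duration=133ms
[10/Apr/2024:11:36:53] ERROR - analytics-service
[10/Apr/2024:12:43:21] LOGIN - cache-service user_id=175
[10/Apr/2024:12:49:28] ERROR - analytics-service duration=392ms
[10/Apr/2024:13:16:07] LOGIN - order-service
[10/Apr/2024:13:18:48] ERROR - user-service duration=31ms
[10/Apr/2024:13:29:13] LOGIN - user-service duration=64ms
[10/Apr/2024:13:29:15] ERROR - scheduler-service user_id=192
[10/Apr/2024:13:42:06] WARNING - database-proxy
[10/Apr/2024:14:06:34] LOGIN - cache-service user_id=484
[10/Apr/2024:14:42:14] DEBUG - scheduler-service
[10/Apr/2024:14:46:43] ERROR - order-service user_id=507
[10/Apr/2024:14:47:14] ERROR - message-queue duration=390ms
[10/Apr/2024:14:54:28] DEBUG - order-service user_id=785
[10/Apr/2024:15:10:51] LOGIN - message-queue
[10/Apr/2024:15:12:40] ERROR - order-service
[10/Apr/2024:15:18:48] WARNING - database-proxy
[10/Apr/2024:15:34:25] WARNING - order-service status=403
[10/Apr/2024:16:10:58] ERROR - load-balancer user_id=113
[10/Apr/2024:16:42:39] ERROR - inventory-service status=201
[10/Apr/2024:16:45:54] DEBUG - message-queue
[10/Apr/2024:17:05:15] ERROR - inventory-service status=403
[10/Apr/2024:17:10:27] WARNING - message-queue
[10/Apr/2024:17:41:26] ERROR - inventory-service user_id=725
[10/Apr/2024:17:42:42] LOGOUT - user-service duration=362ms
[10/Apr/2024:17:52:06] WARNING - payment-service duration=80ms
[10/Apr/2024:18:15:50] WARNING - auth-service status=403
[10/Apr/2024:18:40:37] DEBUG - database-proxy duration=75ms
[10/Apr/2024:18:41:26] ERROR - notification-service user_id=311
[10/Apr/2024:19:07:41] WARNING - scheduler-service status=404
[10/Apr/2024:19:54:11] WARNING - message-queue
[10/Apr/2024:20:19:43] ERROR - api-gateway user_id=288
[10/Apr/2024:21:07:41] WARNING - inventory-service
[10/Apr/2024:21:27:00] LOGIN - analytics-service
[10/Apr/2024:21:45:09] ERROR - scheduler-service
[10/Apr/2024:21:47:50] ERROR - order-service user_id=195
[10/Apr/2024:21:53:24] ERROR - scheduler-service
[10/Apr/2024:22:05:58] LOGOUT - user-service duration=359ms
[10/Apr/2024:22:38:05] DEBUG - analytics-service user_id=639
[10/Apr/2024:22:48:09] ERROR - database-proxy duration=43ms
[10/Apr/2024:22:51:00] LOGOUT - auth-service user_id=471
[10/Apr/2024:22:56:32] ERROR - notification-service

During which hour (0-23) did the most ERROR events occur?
10

To find the peak hour:

1. Group all ERROR events by hour
2. Count events in each hour
3. Find hour with maximum count
4. Peak hour: 10 (with 4 events)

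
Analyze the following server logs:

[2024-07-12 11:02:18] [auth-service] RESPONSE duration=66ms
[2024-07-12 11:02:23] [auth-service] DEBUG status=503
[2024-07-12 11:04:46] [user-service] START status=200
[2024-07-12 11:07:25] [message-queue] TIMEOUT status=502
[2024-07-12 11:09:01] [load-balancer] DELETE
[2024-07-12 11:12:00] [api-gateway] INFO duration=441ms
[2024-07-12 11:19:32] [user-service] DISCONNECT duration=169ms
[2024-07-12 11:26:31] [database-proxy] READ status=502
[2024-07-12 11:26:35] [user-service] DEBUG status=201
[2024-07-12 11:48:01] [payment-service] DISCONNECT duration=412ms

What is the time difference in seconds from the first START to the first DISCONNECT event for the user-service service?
886

To find the time between events:

1. Locate the first START event for user-service: 2024-07-12 11:04:46
2. Locate the first DISCONNECT event for user-service: 2024-07-12 11:19:32
3. Calculate the difference: 2024-07-12 11:19:32 - 2024-07-12 11:04:46 = 886 seconds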